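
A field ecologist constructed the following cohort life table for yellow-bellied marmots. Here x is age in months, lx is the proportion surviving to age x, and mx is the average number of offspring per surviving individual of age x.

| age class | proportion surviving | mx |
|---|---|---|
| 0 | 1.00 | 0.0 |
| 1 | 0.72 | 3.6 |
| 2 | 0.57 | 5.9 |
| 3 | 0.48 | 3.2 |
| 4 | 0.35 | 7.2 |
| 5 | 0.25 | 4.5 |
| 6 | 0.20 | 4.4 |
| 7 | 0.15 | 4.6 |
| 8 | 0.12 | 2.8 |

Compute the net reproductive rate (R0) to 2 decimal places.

13.04

lx·mx by age: 0, 2.592, 3.363, 1.536, 2.52, 1.125, 0.88, 0.69, 0.336
R0 = Σ lx·mx = 13.042 → 13.04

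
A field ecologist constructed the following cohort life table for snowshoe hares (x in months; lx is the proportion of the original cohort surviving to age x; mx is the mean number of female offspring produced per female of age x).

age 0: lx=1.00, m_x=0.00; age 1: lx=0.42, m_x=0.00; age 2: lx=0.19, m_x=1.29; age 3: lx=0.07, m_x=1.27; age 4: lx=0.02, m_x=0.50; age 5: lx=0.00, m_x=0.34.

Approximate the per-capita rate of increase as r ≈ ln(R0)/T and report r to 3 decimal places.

-0.461

R0 = Σ lx·mx = 0 + 0 + 0.2451 + 0.0889 + 0.01 + 0 = 0.344
Σ x·lx·mx = 0.7969; T = 0.7969/0.344 = 2.31657…
r ≈ ln(R0)/T = ln(0.344)/2.31657… = -0.46064… → -0.461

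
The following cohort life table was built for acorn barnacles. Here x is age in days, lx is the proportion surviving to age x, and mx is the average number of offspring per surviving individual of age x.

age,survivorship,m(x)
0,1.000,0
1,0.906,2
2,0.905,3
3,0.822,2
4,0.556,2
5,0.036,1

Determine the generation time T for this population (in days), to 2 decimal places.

lx·mx: 0, 1.812, 2.715, 1.644, 1.112, 0.036 → R0 = 7.319
x·lx·mx: 0, 1.812, 5.43, 4.932, 4.448, 0.18 → Σ = 16.802
T = 16.802 / 7.319 = 2.295669… → 2.30

2.30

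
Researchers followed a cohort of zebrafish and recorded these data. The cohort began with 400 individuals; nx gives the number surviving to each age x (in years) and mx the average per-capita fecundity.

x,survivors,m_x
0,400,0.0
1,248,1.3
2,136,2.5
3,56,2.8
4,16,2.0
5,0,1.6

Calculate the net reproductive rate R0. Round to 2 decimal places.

2.13

lx = nx/n0 = nx/400: 1, 0.62, 0.34, 0.14, 0.04, 0
lx·mx by age: 0, 0.806, 0.85, 0.392, 0.08, 0
R0 = Σ lx·mx = 2.128 → 2.13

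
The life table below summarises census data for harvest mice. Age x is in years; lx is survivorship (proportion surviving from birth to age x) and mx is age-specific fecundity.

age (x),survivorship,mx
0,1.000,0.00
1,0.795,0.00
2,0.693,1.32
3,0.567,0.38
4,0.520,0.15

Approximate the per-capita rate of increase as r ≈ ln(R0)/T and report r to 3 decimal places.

0.082

R0 = Σ lx·mx = 0 + 0 + 0.91476 + 0.21546 + 0.078 = 1.20822
Σ x·lx·mx = 2.7879; T = 2.7879/1.20822 = 2.30744…
r ≈ ln(R0)/T = ln(1.20822)/2.30744… = 0.08197… → 0.082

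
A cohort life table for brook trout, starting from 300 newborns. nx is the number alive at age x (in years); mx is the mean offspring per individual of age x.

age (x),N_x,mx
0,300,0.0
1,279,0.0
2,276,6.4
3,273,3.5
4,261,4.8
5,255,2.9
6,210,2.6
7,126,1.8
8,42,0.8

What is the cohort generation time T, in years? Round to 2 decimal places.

3.67

lx = nx/n0 = nx/300: 1, 0.93, 0.92, 0.91, 0.87, 0.85, 0.7, 0.42, 0.14
lx·mx: 0, 0, 5.888, 3.185, 4.176, 2.465, 1.82, 0.756, 0.112 → R0 = 18.402
x·lx·mx: 0, 0, 11.776, 9.555, 16.704, 12.325, 10.92, 5.292, 0.896 → Σ = 67.468
T = 67.468 / 18.402 = 3.666341… → 3.67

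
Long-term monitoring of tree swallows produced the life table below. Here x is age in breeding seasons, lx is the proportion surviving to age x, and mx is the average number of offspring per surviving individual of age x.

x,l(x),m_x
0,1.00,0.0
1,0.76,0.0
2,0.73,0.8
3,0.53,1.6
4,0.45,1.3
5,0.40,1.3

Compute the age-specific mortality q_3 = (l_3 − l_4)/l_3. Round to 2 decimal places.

0.15

q_3 = (l_3 − l_4) / l_3 = (0.53 − 0.45) / 0.53
     = 0.08 / 0.53 = 0.150943… → 0.15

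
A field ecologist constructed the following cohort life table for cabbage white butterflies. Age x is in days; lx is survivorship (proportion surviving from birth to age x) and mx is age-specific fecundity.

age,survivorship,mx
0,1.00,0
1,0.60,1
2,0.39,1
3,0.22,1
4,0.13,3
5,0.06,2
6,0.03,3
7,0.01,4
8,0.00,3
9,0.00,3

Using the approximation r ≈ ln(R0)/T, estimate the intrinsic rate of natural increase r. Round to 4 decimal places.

R0 = Σ lx·mx = 0 + 0.6 + 0.39 + 0.22 + 0.39 + 0.12 + 0.09 + 0.04 + 0 + 0 = 1.85
Σ x·lx·mx = 5.02; T = 5.02/1.85 = 2.71351…
r ≈ ln(R0)/T = ln(1.85)/2.71351… = 0.226712… → 0.2267

0.2267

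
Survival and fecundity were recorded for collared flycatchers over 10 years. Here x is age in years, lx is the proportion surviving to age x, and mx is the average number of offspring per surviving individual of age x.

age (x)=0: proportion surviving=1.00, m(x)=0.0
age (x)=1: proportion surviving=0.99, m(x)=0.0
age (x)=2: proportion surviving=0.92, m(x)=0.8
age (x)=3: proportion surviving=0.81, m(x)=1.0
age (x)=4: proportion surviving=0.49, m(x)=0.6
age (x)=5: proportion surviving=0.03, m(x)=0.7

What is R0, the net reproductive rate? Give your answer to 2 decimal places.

lx·mx by age: 0, 0, 0.736, 0.81, 0.294, 0.021
R0 = Σ lx·mx = 1.861 → 1.86

1.86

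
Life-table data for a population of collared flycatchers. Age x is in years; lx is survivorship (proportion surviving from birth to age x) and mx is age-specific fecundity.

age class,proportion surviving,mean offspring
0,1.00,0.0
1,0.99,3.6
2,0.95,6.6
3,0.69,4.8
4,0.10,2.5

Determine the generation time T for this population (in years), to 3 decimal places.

2.019

lx·mx: 0, 3.564, 6.27, 3.312, 0.25 → R0 = 13.396
x·lx·mx: 0, 3.564, 12.54, 9.936, 1 → Σ = 27.04
T = 27.04 / 13.396 = 2.018513… → 2.019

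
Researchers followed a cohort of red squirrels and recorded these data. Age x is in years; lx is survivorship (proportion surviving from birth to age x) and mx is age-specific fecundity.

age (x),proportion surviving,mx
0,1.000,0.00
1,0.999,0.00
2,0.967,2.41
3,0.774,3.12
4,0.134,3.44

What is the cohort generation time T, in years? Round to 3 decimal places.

2.641

lx·mx: 0, 0, 2.33047, 2.41488, 0.46096 → R0 = 5.20631
x·lx·mx: 0, 0, 4.66094, 7.24464, 1.84384 → Σ = 13.74942
T = 13.74942 / 5.20631 = 2.640915… → 2.641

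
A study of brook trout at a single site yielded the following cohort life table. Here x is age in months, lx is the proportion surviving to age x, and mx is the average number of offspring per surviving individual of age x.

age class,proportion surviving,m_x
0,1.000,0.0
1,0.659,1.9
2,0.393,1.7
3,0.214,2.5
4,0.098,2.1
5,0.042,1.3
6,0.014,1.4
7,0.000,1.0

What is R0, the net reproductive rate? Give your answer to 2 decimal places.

2.74

lx·mx by age: 0, 1.2521, 0.6681, 0.535, 0.2058, 0.0546, 0.0196, 0
R0 = Σ lx·mx = 2.7352 → 2.74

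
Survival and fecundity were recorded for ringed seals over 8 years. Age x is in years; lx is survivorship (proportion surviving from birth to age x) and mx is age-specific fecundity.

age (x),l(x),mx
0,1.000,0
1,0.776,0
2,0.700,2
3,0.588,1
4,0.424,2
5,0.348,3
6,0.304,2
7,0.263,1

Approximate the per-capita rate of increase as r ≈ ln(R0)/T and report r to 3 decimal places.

0.397

R0 = Σ lx·mx = 0 + 0 + 1.4 + 0.588 + 0.848 + 1.044 + 0.608 + 0.263 = 4.751
Σ x·lx·mx = 18.665; T = 18.665/4.751 = 3.92865…
r ≈ ln(R0)/T = ln(4.751)/3.92865… = 0.39666… → 0.397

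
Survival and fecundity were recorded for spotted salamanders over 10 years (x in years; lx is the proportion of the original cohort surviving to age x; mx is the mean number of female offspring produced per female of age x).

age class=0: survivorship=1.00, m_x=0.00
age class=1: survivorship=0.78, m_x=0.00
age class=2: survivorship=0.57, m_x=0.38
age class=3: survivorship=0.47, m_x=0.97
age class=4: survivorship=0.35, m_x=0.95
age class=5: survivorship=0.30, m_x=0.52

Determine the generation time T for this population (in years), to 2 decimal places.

3.37

lx·mx: 0, 0, 0.2166, 0.4559, 0.3325, 0.156 → R0 = 1.161
x·lx·mx: 0, 0, 0.4332, 1.3677, 1.33, 0.78 → Σ = 3.9109
T = 3.9109 / 1.161 = 3.368562… → 3.37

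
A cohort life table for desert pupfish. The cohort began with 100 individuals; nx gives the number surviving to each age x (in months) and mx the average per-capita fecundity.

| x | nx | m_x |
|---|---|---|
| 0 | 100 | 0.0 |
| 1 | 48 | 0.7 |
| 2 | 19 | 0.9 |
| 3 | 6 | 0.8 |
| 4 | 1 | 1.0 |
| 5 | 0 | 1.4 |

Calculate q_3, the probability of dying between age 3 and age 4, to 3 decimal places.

0.833

lx = nx/n0 = nx/100: 1, 0.48, 0.19, 0.06, 0.01, 0
q_3 = (l_3 − l_4) / l_3 = (0.06 − 0.01) / 0.06
     = 0.05 / 0.06 = 0.833333… → 0.833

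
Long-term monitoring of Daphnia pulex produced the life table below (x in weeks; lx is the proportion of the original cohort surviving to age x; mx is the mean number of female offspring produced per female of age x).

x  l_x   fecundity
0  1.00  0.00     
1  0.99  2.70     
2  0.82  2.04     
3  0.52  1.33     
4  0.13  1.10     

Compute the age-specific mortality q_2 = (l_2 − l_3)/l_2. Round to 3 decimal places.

0.366

q_2 = (l_2 − l_3) / l_2 = (0.82 − 0.52) / 0.82
     = 0.3 / 0.82 = 0.365854… → 0.366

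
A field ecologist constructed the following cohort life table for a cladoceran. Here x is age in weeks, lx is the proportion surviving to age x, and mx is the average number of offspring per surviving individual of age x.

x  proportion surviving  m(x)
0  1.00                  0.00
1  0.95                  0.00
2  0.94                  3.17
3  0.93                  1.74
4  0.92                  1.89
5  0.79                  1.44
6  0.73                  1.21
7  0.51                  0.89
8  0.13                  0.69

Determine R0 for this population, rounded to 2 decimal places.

8.90

lx·mx by age: 0, 0, 2.9798, 1.6182, 1.7388, 1.1376, 0.8833, 0.4539, 0.0897
R0 = Σ lx·mx = 8.9013 → 8.90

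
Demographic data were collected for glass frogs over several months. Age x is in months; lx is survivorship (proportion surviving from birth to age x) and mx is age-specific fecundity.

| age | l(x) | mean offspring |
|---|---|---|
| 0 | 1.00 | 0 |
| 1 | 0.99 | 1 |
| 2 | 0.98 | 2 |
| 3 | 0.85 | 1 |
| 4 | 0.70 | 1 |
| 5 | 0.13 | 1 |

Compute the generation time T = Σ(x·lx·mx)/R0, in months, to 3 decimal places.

2.356

lx·mx: 0, 0.99, 1.96, 0.85, 0.7, 0.13 → R0 = 4.63
x·lx·mx: 0, 0.99, 3.92, 2.55, 2.8, 0.65 → Σ = 10.91
T = 10.91 / 4.63 = 2.356371… → 2.356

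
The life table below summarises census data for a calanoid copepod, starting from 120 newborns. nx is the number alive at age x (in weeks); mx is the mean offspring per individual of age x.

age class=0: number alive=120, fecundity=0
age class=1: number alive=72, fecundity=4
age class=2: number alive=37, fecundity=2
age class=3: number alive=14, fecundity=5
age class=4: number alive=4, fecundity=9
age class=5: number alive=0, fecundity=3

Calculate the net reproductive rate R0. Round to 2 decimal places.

lx = nx/n0 = nx/120: 1, 0.6, 0.30833…, 0.11667…, 0.03333…, 0
lx·mx by age: 0, 2.4, 0.616667…, 0.583333…, 0.3…, 0
R0 = Σ lx·mx = 3.9… → 3.90

3.90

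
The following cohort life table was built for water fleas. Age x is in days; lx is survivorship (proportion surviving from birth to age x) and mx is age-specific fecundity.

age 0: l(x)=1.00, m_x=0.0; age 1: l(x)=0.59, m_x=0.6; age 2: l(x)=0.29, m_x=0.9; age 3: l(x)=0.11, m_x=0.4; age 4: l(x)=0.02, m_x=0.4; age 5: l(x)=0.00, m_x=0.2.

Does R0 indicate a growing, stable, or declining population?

R0 = Σ lx·mx = 0 + 0.354 + 0.261 + 0.044 + 0.008 + 0 = 0.667
R0 < 1, so the population is declining.

declining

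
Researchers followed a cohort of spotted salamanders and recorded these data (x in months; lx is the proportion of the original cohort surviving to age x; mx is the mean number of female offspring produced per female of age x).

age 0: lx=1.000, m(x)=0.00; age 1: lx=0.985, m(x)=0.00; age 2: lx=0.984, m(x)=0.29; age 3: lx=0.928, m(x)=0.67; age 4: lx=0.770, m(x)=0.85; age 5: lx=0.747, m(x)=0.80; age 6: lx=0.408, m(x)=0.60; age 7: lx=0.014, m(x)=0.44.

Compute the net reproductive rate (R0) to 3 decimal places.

2.410

lx·mx by age: 0, 0, 0.28536, 0.62176, 0.6545, 0.5976, 0.2448, 0.00616
R0 = Σ lx·mx = 2.41018 → 2.410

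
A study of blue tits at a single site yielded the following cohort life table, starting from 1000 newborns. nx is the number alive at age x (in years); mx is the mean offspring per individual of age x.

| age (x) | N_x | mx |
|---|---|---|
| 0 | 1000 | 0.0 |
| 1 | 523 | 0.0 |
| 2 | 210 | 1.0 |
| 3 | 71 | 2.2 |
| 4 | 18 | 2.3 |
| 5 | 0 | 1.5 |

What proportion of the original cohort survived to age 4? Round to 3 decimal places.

0.018

l_4 = n_4/n_0 = 18/1000 = 0.018 → 0.018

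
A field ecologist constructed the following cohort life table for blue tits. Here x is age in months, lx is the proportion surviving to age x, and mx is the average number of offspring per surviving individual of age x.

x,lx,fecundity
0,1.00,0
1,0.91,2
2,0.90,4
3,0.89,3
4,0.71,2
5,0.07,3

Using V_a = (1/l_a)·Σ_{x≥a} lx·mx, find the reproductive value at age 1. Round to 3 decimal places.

10.681

lx·mx for x ≥ 1: 1.82, 3.6, 2.67, 1.42, 0.21 → sum = 9.72
V_1 = 9.72 / l_1 = 9.72 / 0.91 = 10.681319… → 10.681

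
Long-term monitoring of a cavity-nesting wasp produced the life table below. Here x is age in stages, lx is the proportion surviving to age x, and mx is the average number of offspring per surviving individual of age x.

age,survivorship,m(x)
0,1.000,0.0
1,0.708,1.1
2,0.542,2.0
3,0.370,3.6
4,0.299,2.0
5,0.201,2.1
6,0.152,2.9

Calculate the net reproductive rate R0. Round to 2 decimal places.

lx·mx by age: 0, 0.7788, 1.084, 1.332, 0.598, 0.4221, 0.4408
R0 = Σ lx·mx = 4.6557 → 4.66

4.66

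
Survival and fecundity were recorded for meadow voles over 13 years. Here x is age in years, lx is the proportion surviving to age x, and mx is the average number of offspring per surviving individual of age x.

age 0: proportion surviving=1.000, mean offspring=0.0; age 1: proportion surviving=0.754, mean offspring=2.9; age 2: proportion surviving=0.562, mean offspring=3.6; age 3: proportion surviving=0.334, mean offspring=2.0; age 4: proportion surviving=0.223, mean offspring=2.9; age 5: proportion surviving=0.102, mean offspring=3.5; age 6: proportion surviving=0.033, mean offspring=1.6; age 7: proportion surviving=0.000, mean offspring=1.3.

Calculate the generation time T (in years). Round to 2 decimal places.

2.18

lx·mx: 0, 2.1866, 2.0232, 0.668, 0.6467, 0.357, 0.0528, 0 → R0 = 5.9343
x·lx·mx: 0, 2.1866, 4.0464, 2.004, 2.5868, 1.785, 0.3168, 0 → Σ = 12.9256
T = 12.9256 / 5.9343 = 2.178117… → 2.18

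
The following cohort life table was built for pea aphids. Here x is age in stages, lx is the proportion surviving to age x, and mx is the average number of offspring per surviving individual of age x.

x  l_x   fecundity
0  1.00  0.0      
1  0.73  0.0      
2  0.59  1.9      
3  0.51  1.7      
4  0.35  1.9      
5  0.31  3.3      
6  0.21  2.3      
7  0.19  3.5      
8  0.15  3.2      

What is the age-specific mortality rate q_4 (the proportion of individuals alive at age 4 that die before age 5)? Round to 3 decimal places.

q_4 = (l_4 − l_5) / l_4 = (0.35 − 0.31) / 0.35
     = 0.04 / 0.35 = 0.114286… → 0.114

0.114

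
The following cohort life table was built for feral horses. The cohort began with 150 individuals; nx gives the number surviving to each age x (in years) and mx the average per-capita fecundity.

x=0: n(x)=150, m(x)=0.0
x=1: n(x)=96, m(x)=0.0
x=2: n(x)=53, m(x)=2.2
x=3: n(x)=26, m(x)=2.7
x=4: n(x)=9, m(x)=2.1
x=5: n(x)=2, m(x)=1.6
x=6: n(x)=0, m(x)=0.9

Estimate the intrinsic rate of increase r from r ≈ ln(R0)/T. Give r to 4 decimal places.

lx = nx/n0 = nx/150: 1, 0.64, 0.35333…, 0.17333…, 0.06, 0.01333…, 0
R0 = Σ lx·mx = 0 + 0 + 0.77733… + 0.468… + 0.126 + 0.02133… + 0 = 1.392667…
Σ x·lx·mx = 3.569333…; T = 3.569333…/1.392667… = 2.56295…
r ≈ ln(R0)/T = ln(1.392667…)/2.56295… = 0.129234… → 0.1292

0.1292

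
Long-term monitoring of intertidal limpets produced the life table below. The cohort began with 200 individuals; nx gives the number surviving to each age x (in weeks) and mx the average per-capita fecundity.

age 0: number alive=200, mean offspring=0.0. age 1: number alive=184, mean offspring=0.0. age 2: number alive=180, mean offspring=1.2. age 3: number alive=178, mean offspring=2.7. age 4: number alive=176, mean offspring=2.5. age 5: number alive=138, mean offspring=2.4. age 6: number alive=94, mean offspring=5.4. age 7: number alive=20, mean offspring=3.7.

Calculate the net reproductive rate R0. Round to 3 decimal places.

lx = nx/n0 = nx/200: 1, 0.92, 0.9, 0.89, 0.88, 0.69, 0.47, 0.1
lx·mx by age: 0, 0, 1.08, 2.403, 2.2, 1.656, 2.538, 0.37
R0 = Σ lx·mx = 10.247 → 10.247

10.247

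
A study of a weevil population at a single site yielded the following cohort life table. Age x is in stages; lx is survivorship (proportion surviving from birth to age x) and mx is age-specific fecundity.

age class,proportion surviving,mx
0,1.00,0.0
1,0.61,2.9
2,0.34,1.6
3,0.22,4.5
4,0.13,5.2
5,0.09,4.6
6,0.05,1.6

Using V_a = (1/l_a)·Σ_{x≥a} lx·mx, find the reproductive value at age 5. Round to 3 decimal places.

5.489

lx·mx for x ≥ 5: 0.414, 0.08 → sum = 0.494
V_5 = 0.494 / l_5 = 0.494 / 0.09 = 5.488889… → 5.489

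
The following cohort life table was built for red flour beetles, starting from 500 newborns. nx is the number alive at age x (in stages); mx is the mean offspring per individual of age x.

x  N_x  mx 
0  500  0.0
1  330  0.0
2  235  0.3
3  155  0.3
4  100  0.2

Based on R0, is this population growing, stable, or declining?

declining

lx = nx/n0 = nx/500: 1, 0.66, 0.47, 0.31, 0.2
R0 = Σ lx·mx = 0 + 0 + 0.141 + 0.093 + 0.04 = 0.274
R0 < 1, so the population is declining.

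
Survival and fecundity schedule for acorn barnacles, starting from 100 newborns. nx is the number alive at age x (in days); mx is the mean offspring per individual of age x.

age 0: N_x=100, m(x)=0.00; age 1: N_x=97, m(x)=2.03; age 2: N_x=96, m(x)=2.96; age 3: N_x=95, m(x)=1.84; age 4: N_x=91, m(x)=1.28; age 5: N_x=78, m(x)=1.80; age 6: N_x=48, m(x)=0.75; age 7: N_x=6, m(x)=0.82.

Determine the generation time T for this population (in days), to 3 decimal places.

lx = nx/n0 = nx/100: 1, 0.97, 0.96, 0.95, 0.91, 0.78, 0.48, 0.06
lx·mx: 0, 1.9691, 2.8416, 1.748, 1.1648, 1.404, 0.36, 0.0492 → R0 = 9.5367
x·lx·mx: 0, 1.9691, 5.6832, 5.244, 4.6592, 7.02, 2.16, 0.3444 → Σ = 27.0799
T = 27.0799 / 9.5367 = 2.839546… → 2.840

2.840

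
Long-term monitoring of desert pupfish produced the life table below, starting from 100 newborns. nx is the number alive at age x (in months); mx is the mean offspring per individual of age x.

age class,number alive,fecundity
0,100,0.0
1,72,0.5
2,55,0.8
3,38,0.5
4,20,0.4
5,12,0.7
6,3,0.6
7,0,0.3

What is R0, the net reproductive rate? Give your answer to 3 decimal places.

1.172

lx = nx/n0 = nx/100: 1, 0.72, 0.55, 0.38, 0.2, 0.12, 0.03, 0
lx·mx by age: 0, 0.36, 0.44, 0.19, 0.08, 0.084, 0.018, 0
R0 = Σ lx·mx = 1.172 → 1.172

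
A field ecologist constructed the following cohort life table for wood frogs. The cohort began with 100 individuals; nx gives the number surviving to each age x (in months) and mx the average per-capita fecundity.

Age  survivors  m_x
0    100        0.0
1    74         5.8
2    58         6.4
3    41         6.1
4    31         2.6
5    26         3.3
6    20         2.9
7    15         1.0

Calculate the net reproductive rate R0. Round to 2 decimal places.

12.90

lx = nx/n0 = nx/100: 1, 0.74, 0.58, 0.41, 0.31, 0.26, 0.2, 0.15
lx·mx by age: 0, 4.292, 3.712, 2.501, 0.806, 0.858, 0.58, 0.15
R0 = Σ lx·mx = 12.899 → 12.90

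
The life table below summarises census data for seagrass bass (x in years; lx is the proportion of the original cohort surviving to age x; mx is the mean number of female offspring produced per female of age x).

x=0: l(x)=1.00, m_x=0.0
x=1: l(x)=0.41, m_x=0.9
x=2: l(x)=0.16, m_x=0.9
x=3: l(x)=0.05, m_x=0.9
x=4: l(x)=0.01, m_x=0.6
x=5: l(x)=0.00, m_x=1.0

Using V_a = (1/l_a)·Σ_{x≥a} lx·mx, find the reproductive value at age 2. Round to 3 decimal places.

1.219

lx·mx for x ≥ 2: 0.144, 0.045, 0.006, 0 → sum = 0.195
V_2 = 0.195 / l_2 = 0.195 / 0.16 = 1.21875 → 1.219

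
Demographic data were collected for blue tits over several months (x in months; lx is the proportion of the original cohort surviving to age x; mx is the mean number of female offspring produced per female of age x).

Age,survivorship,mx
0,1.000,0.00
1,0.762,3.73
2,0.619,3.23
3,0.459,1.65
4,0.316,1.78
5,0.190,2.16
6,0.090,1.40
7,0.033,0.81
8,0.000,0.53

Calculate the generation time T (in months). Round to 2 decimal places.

2.14

lx·mx: 0, 2.84226, 1.99937, 0.75735, 0.56248, 0.4104, 0.126, 0.02673, 0 → R0 = 6.72459
x·lx·mx: 0, 2.84226, 3.99874, 2.27205, 2.24992, 2.052, 0.756, 0.18711, 0 → Σ = 14.35808
T = 14.35808 / 6.72459 = 2.135161… → 2.14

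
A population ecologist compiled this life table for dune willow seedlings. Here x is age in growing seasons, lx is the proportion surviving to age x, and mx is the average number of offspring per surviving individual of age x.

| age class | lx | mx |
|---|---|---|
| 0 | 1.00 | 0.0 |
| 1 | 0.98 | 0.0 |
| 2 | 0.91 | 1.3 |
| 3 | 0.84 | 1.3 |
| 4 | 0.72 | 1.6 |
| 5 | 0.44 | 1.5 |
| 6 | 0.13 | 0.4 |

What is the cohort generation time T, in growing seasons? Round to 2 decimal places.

lx·mx: 0, 0, 1.183, 1.092, 1.152, 0.66, 0.052 → R0 = 4.139
x·lx·mx: 0, 0, 2.366, 3.276, 4.608, 3.3, 0.312 → Σ = 13.862
T = 13.862 / 4.139 = 3.349118… → 3.35

3.35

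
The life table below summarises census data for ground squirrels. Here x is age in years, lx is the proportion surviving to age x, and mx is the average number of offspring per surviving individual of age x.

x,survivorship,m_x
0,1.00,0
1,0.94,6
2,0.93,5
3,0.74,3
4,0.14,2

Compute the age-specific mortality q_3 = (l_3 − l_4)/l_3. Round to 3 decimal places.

0.811

q_3 = (l_3 − l_4) / l_3 = (0.74 − 0.14) / 0.74
     = 0.6 / 0.74 = 0.810811… → 0.811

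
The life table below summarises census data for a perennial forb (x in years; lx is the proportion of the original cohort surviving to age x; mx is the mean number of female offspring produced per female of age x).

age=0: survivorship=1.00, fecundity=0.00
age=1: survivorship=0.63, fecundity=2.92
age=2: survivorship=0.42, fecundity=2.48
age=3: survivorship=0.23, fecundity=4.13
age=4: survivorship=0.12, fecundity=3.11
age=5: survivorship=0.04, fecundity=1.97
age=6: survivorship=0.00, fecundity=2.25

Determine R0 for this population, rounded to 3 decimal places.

4.283

lx·mx by age: 0, 1.8396, 1.0416, 0.9499, 0.3732, 0.0788, 0
R0 = Σ lx·mx = 4.2831 → 4.283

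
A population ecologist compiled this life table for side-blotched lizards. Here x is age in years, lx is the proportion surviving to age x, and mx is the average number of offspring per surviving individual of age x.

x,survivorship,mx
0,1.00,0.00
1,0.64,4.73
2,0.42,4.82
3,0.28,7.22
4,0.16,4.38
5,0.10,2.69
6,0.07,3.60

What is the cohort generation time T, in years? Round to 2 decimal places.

lx·mx: 0, 3.0272, 2.0244, 2.0216, 0.7008, 0.269, 0.252 → R0 = 8.295
x·lx·mx: 0, 3.0272, 4.0488, 6.0648, 2.8032, 1.345, 1.512 → Σ = 18.801
T = 18.801 / 8.295 = 2.266546… → 2.27

2.27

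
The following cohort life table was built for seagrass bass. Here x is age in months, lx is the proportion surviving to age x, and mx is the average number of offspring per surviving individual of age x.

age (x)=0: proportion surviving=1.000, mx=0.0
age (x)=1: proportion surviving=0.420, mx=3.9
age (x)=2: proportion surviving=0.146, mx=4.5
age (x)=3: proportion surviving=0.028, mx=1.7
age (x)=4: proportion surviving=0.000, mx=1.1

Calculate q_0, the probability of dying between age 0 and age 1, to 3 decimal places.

q_0 = (l_0 − l_1) / l_0 = (1 − 0.42) / 1
     = 0.58 / 1 = 0.58 → 0.580

0.580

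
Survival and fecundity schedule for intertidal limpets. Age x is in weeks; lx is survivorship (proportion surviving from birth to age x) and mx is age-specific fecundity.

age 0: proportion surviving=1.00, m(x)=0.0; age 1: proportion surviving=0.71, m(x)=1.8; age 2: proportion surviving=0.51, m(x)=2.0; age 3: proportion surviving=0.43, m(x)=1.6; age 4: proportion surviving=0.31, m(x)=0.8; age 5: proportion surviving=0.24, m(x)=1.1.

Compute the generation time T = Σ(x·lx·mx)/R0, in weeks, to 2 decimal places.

2.20

lx·mx: 0, 1.278, 1.02, 0.688, 0.248, 0.264 → R0 = 3.498
x·lx·mx: 0, 1.278, 2.04, 2.064, 0.992, 1.32 → Σ = 7.694
T = 7.694 / 3.498 = 2.199543… → 2.20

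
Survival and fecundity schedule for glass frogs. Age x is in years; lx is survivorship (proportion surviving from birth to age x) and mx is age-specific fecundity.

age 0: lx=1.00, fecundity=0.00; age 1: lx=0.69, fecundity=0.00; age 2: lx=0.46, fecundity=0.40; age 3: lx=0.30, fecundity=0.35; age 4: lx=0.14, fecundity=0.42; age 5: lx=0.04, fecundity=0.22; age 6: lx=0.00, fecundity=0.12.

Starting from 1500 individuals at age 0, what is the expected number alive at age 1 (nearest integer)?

1035

Expected survivors = N0 · l_1 = 1500 × 0.69 = 1035 → 1035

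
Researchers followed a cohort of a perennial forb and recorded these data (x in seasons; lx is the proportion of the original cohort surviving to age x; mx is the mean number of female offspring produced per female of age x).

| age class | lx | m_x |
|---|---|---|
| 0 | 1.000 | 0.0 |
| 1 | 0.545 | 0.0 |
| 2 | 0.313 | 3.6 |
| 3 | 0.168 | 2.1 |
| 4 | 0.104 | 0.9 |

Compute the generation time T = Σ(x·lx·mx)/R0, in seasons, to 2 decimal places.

lx·mx: 0, 0, 1.1268, 0.3528, 0.0936 → R0 = 1.5732
x·lx·mx: 0, 0, 2.2536, 1.0584, 0.3744 → Σ = 3.6864
T = 3.6864 / 1.5732 = 2.343249… → 2.34

2.34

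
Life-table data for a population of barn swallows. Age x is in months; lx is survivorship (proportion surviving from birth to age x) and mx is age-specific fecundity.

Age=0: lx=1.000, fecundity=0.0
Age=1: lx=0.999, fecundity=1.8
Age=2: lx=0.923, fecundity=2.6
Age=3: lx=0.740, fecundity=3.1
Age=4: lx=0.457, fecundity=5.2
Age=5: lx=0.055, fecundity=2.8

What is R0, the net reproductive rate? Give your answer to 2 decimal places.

lx·mx by age: 0, 1.7982, 2.3998, 2.294, 2.3764, 0.154
R0 = Σ lx·mx = 9.0224 → 9.02

9.02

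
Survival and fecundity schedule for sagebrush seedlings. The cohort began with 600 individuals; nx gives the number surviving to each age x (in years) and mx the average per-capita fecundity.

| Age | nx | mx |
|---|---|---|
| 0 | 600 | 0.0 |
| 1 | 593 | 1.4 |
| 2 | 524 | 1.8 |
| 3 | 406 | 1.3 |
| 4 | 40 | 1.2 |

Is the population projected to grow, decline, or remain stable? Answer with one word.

lx = nx/n0 = nx/600: 1, 0.98833…, 0.87333…, 0.67667…, 0.06667…
R0 = Σ lx·mx = 0 + 1.383667… + 1.572… + 0.879667… + 0.08… = 3.915333…
R0 > 1, so the population is growing.

growing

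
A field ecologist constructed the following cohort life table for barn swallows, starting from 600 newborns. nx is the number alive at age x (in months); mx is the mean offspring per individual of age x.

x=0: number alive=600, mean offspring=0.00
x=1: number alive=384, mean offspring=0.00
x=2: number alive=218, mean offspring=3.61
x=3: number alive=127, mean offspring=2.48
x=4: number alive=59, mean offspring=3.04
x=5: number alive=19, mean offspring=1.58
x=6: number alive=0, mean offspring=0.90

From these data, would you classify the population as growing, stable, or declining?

lx = nx/n0 = nx/600: 1, 0.64, 0.36333…, 0.21167…, 0.09833…, 0.03167…, 0
R0 = Σ lx·mx = 0 + 0 + 1.311633… + 0.524933… + 0.298933… + 0.050033… + 0 = 2.185533…
R0 > 1, so the population is growing.

growing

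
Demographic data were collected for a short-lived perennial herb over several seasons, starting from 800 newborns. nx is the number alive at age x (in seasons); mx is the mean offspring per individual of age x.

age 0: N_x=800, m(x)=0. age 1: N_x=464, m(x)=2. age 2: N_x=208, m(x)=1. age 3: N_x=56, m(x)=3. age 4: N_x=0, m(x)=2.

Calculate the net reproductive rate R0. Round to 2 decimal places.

1.63

lx = nx/n0 = nx/800: 1, 0.58, 0.26, 0.07, 0
lx·mx by age: 0, 1.16, 0.26, 0.21, 0
R0 = Σ lx·mx = 1.63 → 1.63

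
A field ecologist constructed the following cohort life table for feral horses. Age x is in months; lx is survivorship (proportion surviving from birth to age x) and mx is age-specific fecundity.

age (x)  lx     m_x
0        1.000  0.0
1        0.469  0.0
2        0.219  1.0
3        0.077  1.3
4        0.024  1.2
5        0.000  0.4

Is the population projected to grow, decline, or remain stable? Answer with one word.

R0 = Σ lx·mx = 0 + 0 + 0.219 + 0.1001 + 0.0288 + 0 = 0.3479
R0 < 1, so the population is declining.

declining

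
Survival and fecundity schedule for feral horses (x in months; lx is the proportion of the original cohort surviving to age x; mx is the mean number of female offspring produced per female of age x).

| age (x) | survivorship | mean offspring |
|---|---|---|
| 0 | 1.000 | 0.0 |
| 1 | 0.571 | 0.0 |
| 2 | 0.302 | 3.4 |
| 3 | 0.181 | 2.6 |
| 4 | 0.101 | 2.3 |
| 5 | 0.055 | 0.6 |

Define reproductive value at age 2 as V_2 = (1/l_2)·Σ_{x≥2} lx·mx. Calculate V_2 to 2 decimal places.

5.84

lx·mx for x ≥ 2: 1.0268, 0.4706, 0.2323, 0.033 → sum = 1.7627
V_2 = 1.7627 / l_2 = 1.7627 / 0.302 = 5.836755… → 5.84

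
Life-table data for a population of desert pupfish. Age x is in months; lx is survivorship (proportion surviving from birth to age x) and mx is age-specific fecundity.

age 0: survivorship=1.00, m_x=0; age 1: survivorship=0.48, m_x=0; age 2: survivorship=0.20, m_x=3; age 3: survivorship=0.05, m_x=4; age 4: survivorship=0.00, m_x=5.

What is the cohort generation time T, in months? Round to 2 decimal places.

2.25

lx·mx: 0, 0, 0.6, 0.2, 0 → R0 = 0.8
x·lx·mx: 0, 0, 1.2, 0.6, 0 → Σ = 1.8
T = 1.8 / 0.8 = 2.25 → 2.25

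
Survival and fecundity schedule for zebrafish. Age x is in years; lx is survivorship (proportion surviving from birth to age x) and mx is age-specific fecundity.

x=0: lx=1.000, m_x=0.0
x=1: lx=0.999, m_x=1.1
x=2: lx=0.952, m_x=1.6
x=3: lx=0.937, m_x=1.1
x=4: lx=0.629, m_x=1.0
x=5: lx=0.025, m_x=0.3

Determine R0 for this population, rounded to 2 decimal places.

lx·mx by age: 0, 1.0989, 1.5232, 1.0307, 0.629, 0.0075
R0 = Σ lx·mx = 4.2893 → 4.29

4.29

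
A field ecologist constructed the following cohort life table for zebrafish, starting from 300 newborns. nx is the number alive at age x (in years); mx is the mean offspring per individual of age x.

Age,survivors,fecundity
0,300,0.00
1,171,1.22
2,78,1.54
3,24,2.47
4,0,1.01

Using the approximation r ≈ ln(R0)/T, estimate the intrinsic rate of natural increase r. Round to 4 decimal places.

0.1593

lx = nx/n0 = nx/300: 1, 0.57, 0.26, 0.08, 0
R0 = Σ lx·mx = 0 + 0.6954 + 0.4004 + 0.1976 + 0 = 1.2934
Σ x·lx·mx = 2.089; T = 2.089/1.2934 = 1.61512…
r ≈ ln(R0)/T = ln(1.2934)/1.61512… = 0.159291… → 0.1593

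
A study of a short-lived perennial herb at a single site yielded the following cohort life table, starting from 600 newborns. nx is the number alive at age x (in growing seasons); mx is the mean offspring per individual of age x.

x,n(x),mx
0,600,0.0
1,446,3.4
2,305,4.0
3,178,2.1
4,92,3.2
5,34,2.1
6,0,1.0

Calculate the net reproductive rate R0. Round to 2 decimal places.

lx = nx/n0 = nx/600: 1, 0.74333…, 0.50833…, 0.29667…, 0.15333…, 0.05667…, 0
lx·mx by age: 0, 2.527333…, 2.033333…, 0.623…, 0.490667…, 0.119…, 0
R0 = Σ lx·mx = 5.793333… → 5.79

5.79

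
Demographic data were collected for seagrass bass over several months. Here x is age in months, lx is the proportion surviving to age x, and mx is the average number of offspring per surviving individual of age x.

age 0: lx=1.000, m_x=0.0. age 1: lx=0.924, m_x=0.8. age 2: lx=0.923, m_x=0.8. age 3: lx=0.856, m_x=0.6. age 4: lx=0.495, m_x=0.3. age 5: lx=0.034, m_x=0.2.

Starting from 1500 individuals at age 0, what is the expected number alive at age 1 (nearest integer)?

1386

Expected survivors = N0 · l_1 = 1500 × 0.924 = 1386 → 1386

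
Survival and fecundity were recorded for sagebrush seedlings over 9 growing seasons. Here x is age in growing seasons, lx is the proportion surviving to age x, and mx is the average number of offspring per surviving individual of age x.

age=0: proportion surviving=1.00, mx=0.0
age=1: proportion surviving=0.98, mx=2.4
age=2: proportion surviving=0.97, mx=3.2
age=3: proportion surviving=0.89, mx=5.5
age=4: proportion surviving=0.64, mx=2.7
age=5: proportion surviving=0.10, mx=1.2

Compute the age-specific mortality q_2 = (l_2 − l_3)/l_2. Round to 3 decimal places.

0.082

q_2 = (l_2 − l_3) / l_2 = (0.97 − 0.89) / 0.97
     = 0.08 / 0.97 = 0.082474… → 0.082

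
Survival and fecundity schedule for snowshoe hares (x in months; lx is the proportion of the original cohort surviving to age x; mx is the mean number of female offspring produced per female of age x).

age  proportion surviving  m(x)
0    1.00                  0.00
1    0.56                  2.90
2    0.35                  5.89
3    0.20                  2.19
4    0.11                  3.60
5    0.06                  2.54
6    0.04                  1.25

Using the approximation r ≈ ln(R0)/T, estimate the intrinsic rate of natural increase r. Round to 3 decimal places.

R0 = Σ lx·mx = 0 + 1.624 + 2.0615 + 0.438 + 0.396 + 0.1524 + 0.05 = 4.7219
Σ x·lx·mx = 9.707; T = 9.707/4.7219 = 2.05574…
r ≈ ln(R0)/T = ln(4.7219)/2.05574… = 0.75506… → 0.755

0.755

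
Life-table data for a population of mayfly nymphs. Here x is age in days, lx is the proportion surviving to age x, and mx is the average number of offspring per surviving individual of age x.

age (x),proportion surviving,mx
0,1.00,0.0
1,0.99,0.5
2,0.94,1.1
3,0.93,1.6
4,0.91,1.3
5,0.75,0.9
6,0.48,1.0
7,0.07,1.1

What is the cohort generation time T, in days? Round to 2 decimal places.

3.42

lx·mx: 0, 0.495, 1.034, 1.488, 1.183, 0.675, 0.48, 0.077 → R0 = 5.432
x·lx·mx: 0, 0.495, 2.068, 4.464, 4.732, 3.375, 2.88, 0.539 → Σ = 18.553
T = 18.553 / 5.432 = 3.415501… → 3.42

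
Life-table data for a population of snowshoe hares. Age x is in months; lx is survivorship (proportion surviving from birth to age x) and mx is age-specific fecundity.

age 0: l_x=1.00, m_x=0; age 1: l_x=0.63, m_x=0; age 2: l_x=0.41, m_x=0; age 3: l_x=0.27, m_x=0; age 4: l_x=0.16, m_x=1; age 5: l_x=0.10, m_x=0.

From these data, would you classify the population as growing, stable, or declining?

declining

R0 = Σ lx·mx = 0 + 0 + 0 + 0 + 0.16 + 0 = 0.16
R0 < 1, so the population is declining.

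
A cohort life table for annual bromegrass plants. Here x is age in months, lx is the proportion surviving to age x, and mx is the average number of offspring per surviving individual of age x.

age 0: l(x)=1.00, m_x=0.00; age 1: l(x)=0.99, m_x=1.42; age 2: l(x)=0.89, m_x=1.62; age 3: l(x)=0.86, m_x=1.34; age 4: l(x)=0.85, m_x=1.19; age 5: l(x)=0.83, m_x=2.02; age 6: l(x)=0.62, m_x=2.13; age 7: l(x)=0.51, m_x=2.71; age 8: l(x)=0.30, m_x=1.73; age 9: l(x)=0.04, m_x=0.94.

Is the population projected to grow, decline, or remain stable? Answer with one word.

growing

R0 = Σ lx·mx = 0 + 1.4058 + 1.4418 + 1.1524 + 1.0115 + 1.6766 + 1.3206 + 1.3821 + 0.519 + 0.0376 = 9.9474
R0 > 1, so the population is growing.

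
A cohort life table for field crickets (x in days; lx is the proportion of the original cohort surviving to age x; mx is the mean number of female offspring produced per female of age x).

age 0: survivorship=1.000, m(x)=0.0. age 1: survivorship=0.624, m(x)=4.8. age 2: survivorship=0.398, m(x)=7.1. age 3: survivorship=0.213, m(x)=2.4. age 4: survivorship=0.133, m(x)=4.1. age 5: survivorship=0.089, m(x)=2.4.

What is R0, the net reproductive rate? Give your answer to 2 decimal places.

7.09

lx·mx by age: 0, 2.9952, 2.8258, 0.5112, 0.5453, 0.2136
R0 = Σ lx·mx = 7.0911 → 7.09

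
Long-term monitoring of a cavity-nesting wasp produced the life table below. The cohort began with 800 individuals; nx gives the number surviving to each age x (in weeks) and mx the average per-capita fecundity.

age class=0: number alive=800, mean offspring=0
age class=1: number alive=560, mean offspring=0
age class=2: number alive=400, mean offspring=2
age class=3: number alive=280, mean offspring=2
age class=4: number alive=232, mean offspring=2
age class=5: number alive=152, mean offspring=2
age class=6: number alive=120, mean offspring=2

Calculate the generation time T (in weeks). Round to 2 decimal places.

3.42

lx = nx/n0 = nx/800: 1, 0.7, 0.5, 0.35, 0.29, 0.19, 0.15
lx·mx: 0, 0, 1, 0.7, 0.58, 0.38, 0.3 → R0 = 2.96
x·lx·mx: 0, 0, 2, 2.1, 2.32, 1.9, 1.8 → Σ = 10.12
T = 10.12 / 2.96 = 3.418919… → 3.42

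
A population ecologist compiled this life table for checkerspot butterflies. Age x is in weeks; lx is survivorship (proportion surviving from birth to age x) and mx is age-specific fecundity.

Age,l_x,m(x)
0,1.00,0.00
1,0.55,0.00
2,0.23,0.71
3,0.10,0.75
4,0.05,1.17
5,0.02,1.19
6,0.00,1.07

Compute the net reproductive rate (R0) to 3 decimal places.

lx·mx by age: 0, 0, 0.1633, 0.075, 0.0585, 0.0238, 0
R0 = Σ lx·mx = 0.3206 → 0.321

0.321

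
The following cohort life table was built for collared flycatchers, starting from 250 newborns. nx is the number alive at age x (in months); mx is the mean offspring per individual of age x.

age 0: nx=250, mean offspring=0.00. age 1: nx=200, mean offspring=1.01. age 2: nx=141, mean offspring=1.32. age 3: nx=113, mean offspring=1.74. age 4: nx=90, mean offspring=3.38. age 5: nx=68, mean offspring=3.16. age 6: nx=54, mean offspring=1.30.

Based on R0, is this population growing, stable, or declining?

lx = nx/n0 = nx/250: 1, 0.8, 0.564, 0.452, 0.36, 0.272, 0.216
R0 = Σ lx·mx = 0 + 0.808 + 0.74448 + 0.78648 + 1.2168 + 0.85952 + 0.2808 = 4.69608
R0 > 1, so the population is growing.

growing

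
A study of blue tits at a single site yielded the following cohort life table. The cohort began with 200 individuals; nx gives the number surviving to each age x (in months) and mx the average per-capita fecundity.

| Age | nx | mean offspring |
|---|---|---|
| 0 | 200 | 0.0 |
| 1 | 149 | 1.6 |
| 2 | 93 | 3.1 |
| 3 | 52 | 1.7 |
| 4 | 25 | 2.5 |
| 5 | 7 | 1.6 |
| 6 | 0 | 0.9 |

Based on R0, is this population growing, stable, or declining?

lx = nx/n0 = nx/200: 1, 0.745, 0.465, 0.26, 0.125, 0.035, 0
R0 = Σ lx·mx = 0 + 1.192 + 1.4415 + 0.442 + 0.3125 + 0.056 + 0 = 3.444
R0 > 1, so the population is growing.

growing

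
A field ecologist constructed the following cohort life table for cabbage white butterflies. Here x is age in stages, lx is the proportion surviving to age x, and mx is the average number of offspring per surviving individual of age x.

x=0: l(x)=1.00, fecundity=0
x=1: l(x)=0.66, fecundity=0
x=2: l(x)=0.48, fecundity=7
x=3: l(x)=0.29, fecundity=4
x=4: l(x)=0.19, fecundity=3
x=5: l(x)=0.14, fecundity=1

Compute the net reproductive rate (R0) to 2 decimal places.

5.23

lx·mx by age: 0, 0, 3.36, 1.16, 0.57, 0.14
R0 = Σ lx·mx = 5.23 → 5.23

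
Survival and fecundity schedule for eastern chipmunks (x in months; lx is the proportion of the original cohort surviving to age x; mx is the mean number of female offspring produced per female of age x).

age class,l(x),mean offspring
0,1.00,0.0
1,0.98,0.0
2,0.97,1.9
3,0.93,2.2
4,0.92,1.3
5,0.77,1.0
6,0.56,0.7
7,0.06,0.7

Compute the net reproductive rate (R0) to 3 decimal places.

6.289

lx·mx by age: 0, 0, 1.843, 2.046, 1.196, 0.77, 0.392, 0.042
R0 = Σ lx·mx = 6.289 → 6.289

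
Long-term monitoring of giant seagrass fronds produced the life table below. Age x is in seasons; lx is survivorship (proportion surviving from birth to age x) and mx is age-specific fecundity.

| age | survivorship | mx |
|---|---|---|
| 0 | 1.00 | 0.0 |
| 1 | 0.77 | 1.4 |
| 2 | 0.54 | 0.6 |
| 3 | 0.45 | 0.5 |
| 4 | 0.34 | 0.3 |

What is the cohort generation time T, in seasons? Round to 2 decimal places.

1.62

lx·mx: 0, 1.078, 0.324, 0.225, 0.102 → R0 = 1.729
x·lx·mx: 0, 1.078, 0.648, 0.675, 0.408 → Σ = 2.809
T = 2.809 / 1.729 = 1.624639… → 1.62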